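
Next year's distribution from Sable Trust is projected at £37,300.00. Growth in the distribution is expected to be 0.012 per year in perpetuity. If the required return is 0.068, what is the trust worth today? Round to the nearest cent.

Growing perpetuity: P = D₁ / (r − g) = £37,300.0000 / (0.068 − 0.012) = £666,071.43

£666071.43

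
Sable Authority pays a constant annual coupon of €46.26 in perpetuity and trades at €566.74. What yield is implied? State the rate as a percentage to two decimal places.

8.16%

P = C/r ⇒ r = C/P = €46.26/€566.74 = 0.081625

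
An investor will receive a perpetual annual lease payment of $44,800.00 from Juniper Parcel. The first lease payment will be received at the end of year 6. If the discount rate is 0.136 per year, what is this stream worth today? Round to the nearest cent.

$174119.51

Value at end of year 5: C / r = $44,800.00 / 0.136 = $329,411.7647
Discount to today: PV = $329,411.7647 / (1 + 0.136)^5 = $329,411.7647 / 1.891872 = $174,119.51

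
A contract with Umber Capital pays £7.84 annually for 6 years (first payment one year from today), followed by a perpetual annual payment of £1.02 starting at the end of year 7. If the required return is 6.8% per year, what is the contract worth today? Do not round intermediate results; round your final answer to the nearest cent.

PV of 6-year annuity: £7.84 × [1 − (1+0.068)^−6] / 0.068 = 37.60152
Perpetuity value at year 6: £1.02 / 0.068 = 15.00000
PV of perpetuity: 15.00000 / (1+0.068)^6 = 10.10797
Total PV = 37.60152 + 10.10797 = 47.70949

£47.71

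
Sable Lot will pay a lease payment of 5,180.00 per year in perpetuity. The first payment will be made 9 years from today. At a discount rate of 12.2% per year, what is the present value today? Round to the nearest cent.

Value at end of year 8: C / r = 5,180.00 / 0.122 = 42,459.0164
Discount to today: PV = 42,459.0164 / (1 + 0.122)^8 = 42,459.0164 / 2.511556 = 16,905.46

16905.46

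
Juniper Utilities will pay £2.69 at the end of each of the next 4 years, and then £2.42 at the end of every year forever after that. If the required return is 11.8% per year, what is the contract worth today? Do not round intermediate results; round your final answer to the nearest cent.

£21.33

PV of 4-year annuity: £2.69 × [1 − (1+0.118)^−4] / 0.118 = 8.20501
Perpetuity value at year 4: £2.42 / 0.118 = 20.50847
PV of perpetuity: 20.50847 / (1+0.118)^4 = 13.12702
Total PV = 8.20501 + 13.12702 = 21.33203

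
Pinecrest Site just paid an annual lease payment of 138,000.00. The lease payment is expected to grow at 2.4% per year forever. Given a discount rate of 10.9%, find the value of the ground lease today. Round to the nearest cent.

1662494.12

D₁ = D₀ × (1 + g) = 138,000.00 × 1.024 = 141,312.0000
Growing perpetuity: P = D₁ / (r − g) = 141,312.0000 / (0.109 − 0.024) = 1,662,494.12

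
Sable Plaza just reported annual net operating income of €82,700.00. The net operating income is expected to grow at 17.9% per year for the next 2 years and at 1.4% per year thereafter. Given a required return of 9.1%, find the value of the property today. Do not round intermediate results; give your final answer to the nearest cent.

€1457785.00

D_1 = 97503.30000
D_2 = 114956.39070
Terminal value at year 2: TV = D_2×(1+g_2)/(r−g_2) = 116565.78017/0.077 = 1513841.30091
P_0 = D_1/(1+r)^1 + D_2/(1+r)^2 + TV/(1+r)^2
    = 89370.57745 + 96579.20331 + 1271835.22286 = 1457785.00363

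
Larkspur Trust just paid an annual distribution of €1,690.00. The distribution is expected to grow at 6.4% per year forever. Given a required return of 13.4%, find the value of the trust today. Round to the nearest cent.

€25688.00

D₁ = D₀ × (1 + g) = €1,690.00 × 1.064 = €1,798.1600
Growing perpetuity: P = D₁ / (r − g) = €1,798.1600 / (0.134 − 0.064) = €25,688.00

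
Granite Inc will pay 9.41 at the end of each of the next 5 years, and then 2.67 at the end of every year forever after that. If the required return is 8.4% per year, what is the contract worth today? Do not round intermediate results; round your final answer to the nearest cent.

PV of 5-year annuity: 9.41 × [1 − (1+0.084)^−5] / 0.084 = 37.17861
Perpetuity value at year 5: 2.67 / 0.084 = 31.78571
PV of perpetuity: 31.78571 / (1+0.084)^5 = 21.23663
Total PV = 37.17861 + 21.23663 = 58.41524

58.42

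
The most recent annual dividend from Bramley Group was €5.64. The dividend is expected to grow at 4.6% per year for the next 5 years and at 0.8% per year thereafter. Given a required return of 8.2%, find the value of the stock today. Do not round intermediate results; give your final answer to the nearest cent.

€90.37

D_1 = 5.89944
D_2 = 6.17081
D_3 = 6.45467
D_4 = 6.75159
D_5 = 7.06216
Terminal value at year 5: TV = D_5×(1+g_2)/(r−g_2) = 7.11866/0.074 = 96.19807
P_0 = D_1/(1+r)^1 + D_2/(1+r)^2 + D_3/(1+r)^3 + D_4/(1+r)^4 + D_5/(1+r)^5 + TV/(1+r)^5
    = 5.45235 + 5.27094 + 5.09557 + 4.92603 + 4.76213 + 64.86793 = 90.37494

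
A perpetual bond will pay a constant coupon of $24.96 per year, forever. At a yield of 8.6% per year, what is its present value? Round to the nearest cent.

$290.23

Level perpetuity: PV = C / r = $24.96 / 0.086 = $290.23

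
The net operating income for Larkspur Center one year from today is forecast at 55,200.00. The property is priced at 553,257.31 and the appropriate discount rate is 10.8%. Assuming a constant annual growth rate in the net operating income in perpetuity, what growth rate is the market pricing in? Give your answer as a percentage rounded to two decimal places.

P = D₁/(r−g) ⇒ g = r − D₁/P = 0.108 − 55,200.00/553,257.31 = 0.008227

0.82%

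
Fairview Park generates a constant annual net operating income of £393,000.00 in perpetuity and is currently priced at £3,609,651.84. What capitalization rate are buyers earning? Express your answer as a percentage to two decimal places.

10.89%

P = C/r ⇒ r = C/P = £393,000.00/£3,609,651.84 = 0.108875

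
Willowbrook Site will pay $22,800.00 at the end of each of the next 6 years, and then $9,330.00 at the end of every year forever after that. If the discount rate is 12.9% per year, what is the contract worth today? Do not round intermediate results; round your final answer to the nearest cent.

$126322.86

PV of 6-year annuity: $22,800.00 × [1 − (1+0.129)^−6] / 0.129 = 91398.51742
Perpetuity value at year 6: $9,330.00 / 0.129 = 72325.58140
PV of perpetuity: 72325.58140 / (1+0.129)^6 = 34924.34598
Total PV = 91398.51742 + 34924.34598 = 126322.86340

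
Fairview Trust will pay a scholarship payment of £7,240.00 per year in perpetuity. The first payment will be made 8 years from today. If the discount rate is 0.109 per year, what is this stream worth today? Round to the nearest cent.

Value at end of year 7: C / r = £7,240.00 / 0.109 = £66,422.0183
Discount to today: PV = £66,422.0183 / (1 + 0.109)^7 = £66,422.0183 / 2.063103 = £32,195.21

£32195.21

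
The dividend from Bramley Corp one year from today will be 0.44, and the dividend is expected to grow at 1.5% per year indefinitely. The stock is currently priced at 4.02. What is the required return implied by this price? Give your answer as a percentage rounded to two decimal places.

P = D₁/(r − g) ⇒ r = D₁/P + g = 0.4400/4.02 + 0.015 = 0.109453 + 0.015 = 0.124453

12.45%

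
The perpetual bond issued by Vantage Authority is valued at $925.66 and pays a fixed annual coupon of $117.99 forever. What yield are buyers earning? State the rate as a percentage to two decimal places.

P = C/r ⇒ r = C/P = $117.99/$925.66 = 0.127466

12.75%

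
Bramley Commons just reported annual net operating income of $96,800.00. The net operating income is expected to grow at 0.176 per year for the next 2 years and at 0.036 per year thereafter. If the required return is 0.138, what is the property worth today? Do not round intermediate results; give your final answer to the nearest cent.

D_1 = 113836.80000
D_2 = 133872.07680
Terminal value at year 2: TV = D_2×(1+g_2)/(r−g_2) = 138691.47156/0.102 = 1359720.30946
P_0 = D_1/(1+r)^1 + D_2/(1+r)^2 + TV/(1+r)^2
    = 100032.33743 + 103372.60881 + 1049941.39926 = 1253346.34550

$1253346.35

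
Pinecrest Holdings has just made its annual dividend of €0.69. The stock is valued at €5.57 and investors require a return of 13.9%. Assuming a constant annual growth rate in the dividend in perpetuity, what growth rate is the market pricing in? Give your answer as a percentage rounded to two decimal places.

P = D₀(1+g)/(r−g) ⇒ P(r−g) = D₀(1+g) ⇒ g(P+D₀) = P·r − D₀
g = (P·r − D₀)/(P + D₀) = (€5.57×0.139 − €0.69) / (€5.57 + €0.69) = 0.013455

1.35%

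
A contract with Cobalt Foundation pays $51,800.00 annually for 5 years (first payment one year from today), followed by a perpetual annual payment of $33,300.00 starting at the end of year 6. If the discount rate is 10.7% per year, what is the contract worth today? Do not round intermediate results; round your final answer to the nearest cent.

PV of 5-year annuity: $51,800.00 × [1 − (1+0.107)^−5] / 0.107 = 192901.08115
Perpetuity value at year 5: $33,300.00 / 0.107 = 311214.95327
PV of perpetuity: 311214.95327 / (1+0.107)^5 = 187207.11539
Total PV = 192901.08115 + 187207.11539 = 380108.19654

$380108.20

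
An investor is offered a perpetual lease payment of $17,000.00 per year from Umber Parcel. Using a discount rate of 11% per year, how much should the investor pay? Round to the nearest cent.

Level perpetuity: PV = C / r = $17,000.00 / 0.11 = $154,545.45

$154545.45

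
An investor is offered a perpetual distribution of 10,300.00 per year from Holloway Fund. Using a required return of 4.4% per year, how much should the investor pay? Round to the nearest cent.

Level perpetuity: PV = C / r = 10,300.00 / 0.044 = 234,090.91

234090.91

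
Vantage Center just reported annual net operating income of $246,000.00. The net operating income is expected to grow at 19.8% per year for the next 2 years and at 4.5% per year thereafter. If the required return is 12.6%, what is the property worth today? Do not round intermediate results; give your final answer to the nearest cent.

$4132749.29

D_1 = 294708.00000
D_2 = 353060.18400
Terminal value at year 2: TV = D_2×(1+g_2)/(r−g_2) = 368947.89228/0.081 = 4554912.25037
P_0 = D_1/(1+r)^1 + D_2/(1+r)^2 + TV/(1+r)^2
    = 261730.01776 + 278465.86259 + 3592553.41246 = 4132749.29281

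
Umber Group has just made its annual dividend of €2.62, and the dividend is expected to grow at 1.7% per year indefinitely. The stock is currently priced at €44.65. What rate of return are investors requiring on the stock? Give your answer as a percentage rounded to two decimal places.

D₁ = €2.62 × 1.017 = €2.6645
P = D₁/(r − g) ⇒ r = D₁/P + g = €2.6645/€44.65 + 0.017 = 0.059676 + 0.017 = 0.076676

7.67%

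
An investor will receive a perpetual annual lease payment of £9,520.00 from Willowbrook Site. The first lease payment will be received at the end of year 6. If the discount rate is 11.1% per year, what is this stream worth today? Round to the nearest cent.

Value at end of year 5: C / r = £9,520.00 / 0.111 = £85,765.7658
Discount to today: PV = £85,765.7658 / (1 + 0.111)^5 = £85,765.7658 / 1.692662 = £50,669.16

£50669.16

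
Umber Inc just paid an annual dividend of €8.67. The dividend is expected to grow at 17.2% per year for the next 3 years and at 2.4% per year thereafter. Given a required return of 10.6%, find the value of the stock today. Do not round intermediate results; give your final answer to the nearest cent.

€158.07

D_1 = 10.16124
D_2 = 11.90897
D_3 = 13.95732
Terminal value at year 3: TV = D_3×(1+g_2)/(r−g_2) = 14.29229/0.082 = 174.29625
P_0 = D_1/(1+r)^1 + D_2/(1+r)^2 + D_3/(1+r)^3 + TV/(1+r)^3
    = 9.18738 + 9.73563 + 10.31660 + 128.83168 = 158.07128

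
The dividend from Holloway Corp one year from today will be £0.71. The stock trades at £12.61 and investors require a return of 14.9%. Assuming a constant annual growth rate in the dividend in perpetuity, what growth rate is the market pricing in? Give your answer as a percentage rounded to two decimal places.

9.27%

P = D₁/(r−g) ⇒ g = r − D₁/P = 0.149 − £0.71/£12.61 = 0.092695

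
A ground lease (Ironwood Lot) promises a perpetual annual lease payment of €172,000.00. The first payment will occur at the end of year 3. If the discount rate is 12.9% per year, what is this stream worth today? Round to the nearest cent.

Value at end of year 2: C / r = €172,000.00 / 0.129 = €1,333,333.3333
Discount to today: PV = €1,333,333.3333 / (1 + 0.129)^2 = €1,333,333.3333 / 1.274641 = €1,046,046.17

€1046046.17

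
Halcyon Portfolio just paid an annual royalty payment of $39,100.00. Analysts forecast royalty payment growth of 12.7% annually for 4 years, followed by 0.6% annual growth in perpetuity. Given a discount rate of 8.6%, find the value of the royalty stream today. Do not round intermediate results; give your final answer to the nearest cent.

D_1 = 44065.70000
D_2 = 49662.04390
D_3 = 55969.12348
D_4 = 63077.20216
Terminal value at year 4: TV = D_4×(1+g_2)/(r−g_2) = 63455.66537/0.08 = 793195.81712
P_0 = D_1/(1+r)^1 + D_2/(1+r)^2 + D_3/(1+r)^3 + D_4/(1+r)^4 + TV/(1+r)^4
    = 40576.15101 + 42108.03148 + 43697.74538 + 45347.47610 + 570244.51194 = 741973.91591

$741973.92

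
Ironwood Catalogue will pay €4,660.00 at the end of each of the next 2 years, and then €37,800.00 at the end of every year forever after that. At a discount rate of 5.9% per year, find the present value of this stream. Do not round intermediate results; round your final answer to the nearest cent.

PV of 2-year annuity: €4,660.00 × [1 − (1+0.059)^−2] / 0.059 = 8555.59746
Perpetuity value at year 2: €37,800.00 / 0.059 = 640677.96610
PV of perpetuity: 640677.96610 / (1+0.059)^2 = 571278.48452
Total PV = 8555.59746 + 571278.48452 = 579834.08199

€579834.08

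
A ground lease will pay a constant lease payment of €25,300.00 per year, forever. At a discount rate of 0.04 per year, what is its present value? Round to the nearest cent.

€632500.00

Level perpetuity: PV = C / r = €25,300.00 / 0.04 = €632,500.00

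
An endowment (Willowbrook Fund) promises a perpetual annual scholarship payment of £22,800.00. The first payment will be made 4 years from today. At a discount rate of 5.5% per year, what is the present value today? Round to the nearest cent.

£353032.57

Value at end of year 3: C / r = £22,800.00 / 0.055 = £414,545.4545
Discount to today: PV = £414,545.4545 / (1 + 0.055)^3 = £414,545.4545 / 1.174241 = £353,032.57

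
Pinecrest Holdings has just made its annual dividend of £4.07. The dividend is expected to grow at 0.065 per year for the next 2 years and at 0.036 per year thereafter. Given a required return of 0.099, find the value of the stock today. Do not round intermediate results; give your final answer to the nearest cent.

D_1 = 4.33455
D_2 = 4.61630
Terminal value at year 2: TV = D_2×(1+g_2)/(r−g_2) = 4.78248/0.063 = 75.91242
P_0 = D_1/(1+r)^1 + D_2/(1+r)^2 + TV/(1+r)^2
    = 3.94409 + 3.82207 + 62.85176 = 70.61791

£70.62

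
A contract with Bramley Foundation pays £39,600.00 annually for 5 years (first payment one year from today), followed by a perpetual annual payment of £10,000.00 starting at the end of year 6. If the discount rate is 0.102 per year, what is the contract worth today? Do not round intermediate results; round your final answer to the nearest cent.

PV of 5-year annuity: £39,600.00 × [1 − (1+0.102)^−5] / 0.102 = 149351.30562
Perpetuity value at year 5: £10,000.00 / 0.102 = 98039.21569
PV of perpetuity: 98039.21569 / (1+0.102)^5 = 60324.23952
Total PV = 149351.30562 + 60324.23952 = 209675.54514

£209675.55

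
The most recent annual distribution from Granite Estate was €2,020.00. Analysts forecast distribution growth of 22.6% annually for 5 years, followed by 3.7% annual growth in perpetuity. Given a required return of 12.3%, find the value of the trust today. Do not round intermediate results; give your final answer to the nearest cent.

D_1 = 2476.52000
D_2 = 3036.21352
D_3 = 3722.39778
D_4 = 4563.65967
D_5 = 5595.04676
Terminal value at year 5: TV = D_5×(1+g_2)/(r−g_2) = 5802.06349/0.086 = 67465.85452
P_0 = D_1/(1+r)^1 + D_2/(1+r)^2 + D_3/(1+r)^3 + D_4/(1+r)^4 + D_5/(1+r)^5 + TV/(1+r)^5
    = 2205.27159 + 2407.53604 + 2628.35190 + 2869.42069 + 3132.59997 + 37773.32751 = 51016.50770

€51016.51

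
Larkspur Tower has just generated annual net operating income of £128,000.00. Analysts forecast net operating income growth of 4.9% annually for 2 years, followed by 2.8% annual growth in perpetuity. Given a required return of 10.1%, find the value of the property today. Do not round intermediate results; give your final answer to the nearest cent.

£1874425.29

D_1 = 134272.00000
D_2 = 140851.32800
Terminal value at year 2: TV = D_2×(1+g_2)/(r−g_2) = 144795.16518/0.073 = 1983495.41348
P_0 = D_1/(1+r)^1 + D_2/(1+r)^2 + TV/(1+r)^2
    = 121954.58674 + 116194.69708 + 1636276.00825 = 1874425.29208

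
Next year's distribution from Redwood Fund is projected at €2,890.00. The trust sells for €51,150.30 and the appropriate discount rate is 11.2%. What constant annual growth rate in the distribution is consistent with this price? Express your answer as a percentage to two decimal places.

P = D₁/(r−g) ⇒ g = r − D₁/P = 0.112 − €2,890.00/€51,150.30 = 0.055500

5.55%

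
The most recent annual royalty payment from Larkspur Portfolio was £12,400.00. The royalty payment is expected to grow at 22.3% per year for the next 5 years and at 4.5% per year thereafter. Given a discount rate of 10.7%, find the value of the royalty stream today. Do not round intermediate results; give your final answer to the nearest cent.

D_1 = 15165.20000
D_2 = 18547.03960
D_3 = 22683.02943
D_4 = 27741.34499
D_5 = 33927.66493
Terminal value at year 5: TV = D_5×(1+g_2)/(r−g_2) = 35454.40985/0.062 = 571845.32015
P_0 = D_1/(1+r)^1 + D_2/(1+r)^2 + D_3/(1+r)^3 + D_4/(1+r)^4 + D_5/(1+r)^5 + TV/(1+r)^5
    = 13699.36766 + 15134.89309 + 16720.84394 + 18472.98297 + 20408.72463 + 343985.76196 = 428422.57425

£428422.57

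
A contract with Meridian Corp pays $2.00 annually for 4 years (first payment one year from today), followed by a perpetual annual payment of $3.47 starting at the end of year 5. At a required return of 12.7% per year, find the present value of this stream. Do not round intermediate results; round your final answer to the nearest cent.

PV of 4-year annuity: $2.00 × [1 − (1+0.127)^−4] / 0.127 = 5.98622
Perpetuity value at year 4: $3.47 / 0.127 = 27.32283
PV of perpetuity: 27.32283 / (1+0.127)^4 = 16.93675
Total PV = 5.98622 + 16.93675 = 22.92297

$22.92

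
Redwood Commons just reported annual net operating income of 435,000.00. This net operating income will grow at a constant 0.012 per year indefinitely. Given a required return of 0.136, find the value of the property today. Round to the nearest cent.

3550161.29

D₁ = D₀ × (1 + g) = 435,000.00 × 1.012 = 440,220.0000
Growing perpetuity: P = D₁ / (r − g) = 440,220.0000 / (0.136 − 0.012) = 3,550,161.29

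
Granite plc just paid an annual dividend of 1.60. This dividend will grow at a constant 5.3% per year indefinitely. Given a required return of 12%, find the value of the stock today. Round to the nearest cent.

D₁ = D₀ × (1 + g) = 1.60 × 1.053 = 1.6848
Growing perpetuity: P = D₁ / (r − g) = 1.6848 / (0.12 − 0.053) = 25.15

25.15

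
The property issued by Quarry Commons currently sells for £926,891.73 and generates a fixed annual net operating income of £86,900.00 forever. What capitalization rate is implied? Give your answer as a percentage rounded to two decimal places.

9.38%

P = C/r ⇒ r = C/P = £86,900.00/£926,891.73 = 0.093754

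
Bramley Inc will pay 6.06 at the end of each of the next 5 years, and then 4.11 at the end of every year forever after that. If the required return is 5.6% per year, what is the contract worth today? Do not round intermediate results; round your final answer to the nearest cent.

81.70

PV of 5-year annuity: 6.06 × [1 − (1+0.056)^−5] / 0.056 = 25.80711
Perpetuity value at year 5: 4.11 / 0.056 = 73.39286
PV of perpetuity: 73.39286 / (1+0.056)^5 = 55.89001
Total PV = 25.80711 + 55.89001 = 81.69713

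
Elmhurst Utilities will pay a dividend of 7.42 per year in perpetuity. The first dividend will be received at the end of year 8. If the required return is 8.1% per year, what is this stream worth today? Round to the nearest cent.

Value at end of year 7: C / r = 7.42 / 0.081 = 91.6049
Discount to today: PV = 91.6049 / (1 + 0.081)^7 = 91.6049 / 1.724963 = 53.11

53.11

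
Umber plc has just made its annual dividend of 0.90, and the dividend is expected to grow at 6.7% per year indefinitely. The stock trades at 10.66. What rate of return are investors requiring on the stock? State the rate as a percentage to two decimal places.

15.71%

D₁ = 0.90 × 1.067 = 0.9603
P = D₁/(r − g) ⇒ r = D₁/P + g = 0.9603/10.66 + 0.067 = 0.090084 + 0.067 = 0.157084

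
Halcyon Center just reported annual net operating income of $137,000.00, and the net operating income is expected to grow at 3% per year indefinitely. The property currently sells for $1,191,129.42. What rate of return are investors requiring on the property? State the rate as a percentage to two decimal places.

D₁ = $137,000.00 × 1.03 = $141,110.0000
P = D₁/(r − g) ⇒ r = D₁/P + g = $141,110.0000/$1,191,129.42 + 0.03 = 0.118467 + 0.03 = 0.148467

14.85%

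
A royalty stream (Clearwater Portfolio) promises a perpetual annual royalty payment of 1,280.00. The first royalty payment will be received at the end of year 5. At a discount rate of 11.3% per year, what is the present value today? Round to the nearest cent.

7381.61

Value at end of year 4: C / r = 1,280.00 / 0.113 = 11,327.4336
Discount to today: PV = 11,327.4336 / (1 + 0.113)^4 = 11,327.4336 / 1.534549 = 7,381.61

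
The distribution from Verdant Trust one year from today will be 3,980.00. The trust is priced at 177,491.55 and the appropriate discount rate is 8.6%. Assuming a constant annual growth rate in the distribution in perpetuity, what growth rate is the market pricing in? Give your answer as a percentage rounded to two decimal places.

P = D₁/(r−g) ⇒ g = r − D₁/P = 0.086 − 3,980.00/177,491.55 = 0.063576

6.36%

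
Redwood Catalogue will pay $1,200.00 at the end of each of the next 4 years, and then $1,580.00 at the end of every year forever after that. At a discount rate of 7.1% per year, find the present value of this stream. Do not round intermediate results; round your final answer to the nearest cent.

PV of 4-year annuity: $1,200.00 × [1 − (1+0.071)^−4] / 0.071 = 4055.49434
Perpetuity value at year 4: $1,580.00 / 0.071 = 22253.52113
PV of perpetuity: 22253.52113 / (1+0.071)^4 = 16913.78691
Total PV = 4055.49434 + 16913.78691 = 20969.28125

$20969.28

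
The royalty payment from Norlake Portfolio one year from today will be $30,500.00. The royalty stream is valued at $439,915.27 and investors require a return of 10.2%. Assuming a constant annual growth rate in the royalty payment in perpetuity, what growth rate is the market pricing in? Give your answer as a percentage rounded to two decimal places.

P = D₁/(r−g) ⇒ g = r − D₁/P = 0.102 − $30,500.00/$439,915.27 = 0.032668

3.27%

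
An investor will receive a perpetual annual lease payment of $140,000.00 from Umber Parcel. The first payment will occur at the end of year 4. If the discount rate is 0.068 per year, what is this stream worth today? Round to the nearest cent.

Value at end of year 3: C / r = $140,000.00 / 0.068 = $2,058,823.5294
Discount to today: PV = $2,058,823.5294 / (1 + 0.068)^3 = $2,058,823.5294 / 1.218186 = $1,690,072.62

$1690072.62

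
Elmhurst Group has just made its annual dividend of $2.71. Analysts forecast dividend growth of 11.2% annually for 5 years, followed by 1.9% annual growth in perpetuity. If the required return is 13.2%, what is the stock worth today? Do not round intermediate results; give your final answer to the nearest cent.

$35.20

D_1 = 3.01352
D_2 = 3.35103
D_3 = 3.72635
D_4 = 4.14370
D_5 = 4.60780
Terminal value at year 5: TV = D_5×(1+g_2)/(r−g_2) = 4.69534/0.113 = 41.55172
P_0 = D_1/(1+r)^1 + D_2/(1+r)^2 + D_3/(1+r)^3 + D_4/(1+r)^4 + D_5/(1+r)^5 + TV/(1+r)^5
    = 2.66212 + 2.61509 + 2.56888 + 2.52350 + 2.47891 + 22.35408 = 35.20258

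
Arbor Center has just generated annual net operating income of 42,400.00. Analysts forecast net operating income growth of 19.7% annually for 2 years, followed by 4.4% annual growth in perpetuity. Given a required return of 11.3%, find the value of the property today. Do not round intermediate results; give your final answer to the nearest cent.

836660.87

D_1 = 50752.80000
D_2 = 60751.10160
Terminal value at year 2: TV = D_2×(1+g_2)/(r−g_2) = 63424.15007/0.069 = 919190.58073
P_0 = D_1/(1+r)^1 + D_2/(1+r)^2 + TV/(1+r)^2
    = 45600.00000 + 49041.50943 + 742019.36013 = 836660.86957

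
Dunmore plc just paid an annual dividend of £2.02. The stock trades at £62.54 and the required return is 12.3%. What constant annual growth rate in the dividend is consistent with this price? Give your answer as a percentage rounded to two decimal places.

8.79%

P = D₀(1+g)/(r−g) ⇒ P(r−g) = D₀(1+g) ⇒ g(P+D₀) = P·r − D₀
g = (P·r − D₀)/(P + D₀) = (£62.54×0.123 − £2.02) / (£62.54 + £2.02) = 0.087863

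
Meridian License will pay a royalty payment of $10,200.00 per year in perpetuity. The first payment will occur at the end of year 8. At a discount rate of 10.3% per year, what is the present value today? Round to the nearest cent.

Value at end of year 7: C / r = $10,200.00 / 0.103 = $99,029.1262
Discount to today: PV = $99,029.1262 / (1 + 0.103)^7 = $99,029.1262 / 1.986226 = $49,857.94

$49857.94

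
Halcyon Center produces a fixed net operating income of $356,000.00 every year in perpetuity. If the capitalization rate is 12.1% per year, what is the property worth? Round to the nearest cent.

$2942148.76

Level perpetuity: PV = C / r = $356,000.00 / 0.121 = $2,942,148.76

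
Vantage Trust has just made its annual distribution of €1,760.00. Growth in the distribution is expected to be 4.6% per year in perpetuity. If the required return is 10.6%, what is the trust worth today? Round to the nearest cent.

€30682.67

D₁ = D₀ × (1 + g) = €1,760.00 × 1.046 = €1,840.9600
Growing perpetuity: P = D₁ / (r − g) = €1,840.9600 / (0.106 − 0.046) = €30,682.67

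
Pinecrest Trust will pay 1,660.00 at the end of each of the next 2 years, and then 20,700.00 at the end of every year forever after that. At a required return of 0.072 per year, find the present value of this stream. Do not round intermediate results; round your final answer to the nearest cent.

253170.53

PV of 2-year annuity: 1,660.00 × [1 − (1+0.072)^−2] / 0.072 = 2993.01069
Perpetuity value at year 2: 20,700.00 / 0.072 = 287500.00000
PV of perpetuity: 287500.00000 / (1+0.072)^2 = 250177.51726
Total PV = 2993.01069 + 250177.51726 = 253170.52796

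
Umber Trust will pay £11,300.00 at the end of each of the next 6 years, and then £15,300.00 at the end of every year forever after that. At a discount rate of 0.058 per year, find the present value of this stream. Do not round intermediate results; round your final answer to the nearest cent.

PV of 6-year annuity: £11,300.00 × [1 − (1+0.058)^−6] / 0.058 = 55916.64827
Perpetuity value at year 6: £15,300.00 / 0.058 = 263793.10345
PV of perpetuity: 263793.10345 / (1+0.058)^6 = 188082.95137
Total PV = 55916.64827 + 188082.95137 = 243999.59964

£243999.60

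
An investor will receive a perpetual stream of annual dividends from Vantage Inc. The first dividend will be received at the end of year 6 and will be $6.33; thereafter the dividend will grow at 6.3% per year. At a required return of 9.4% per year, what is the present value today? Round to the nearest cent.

$130.30

Value at end of year 5: C₁ / (r − g) = $6.33 / (0.094 − 0.063) = $204.1935
Discount to today: PV = $204.1935 / (1 + 0.094)^5 = $204.1935 / 1.567064 = $130.30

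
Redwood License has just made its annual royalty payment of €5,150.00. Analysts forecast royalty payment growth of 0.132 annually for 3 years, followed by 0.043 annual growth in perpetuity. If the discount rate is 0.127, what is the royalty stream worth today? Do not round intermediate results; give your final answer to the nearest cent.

D_1 = 5829.80000
D_2 = 6599.33360
D_3 = 7470.44564
Terminal value at year 3: TV = D_3×(1+g_2)/(r−g_2) = 7791.67480/0.084 = 92758.03330
P_0 = D_1/(1+r)^1 + D_2/(1+r)^2 + D_3/(1+r)^3 + TV/(1+r)^3
    = 5172.84827 + 5195.79791 + 5218.84936 + 64800.71291 = 80388.20845

€80388.21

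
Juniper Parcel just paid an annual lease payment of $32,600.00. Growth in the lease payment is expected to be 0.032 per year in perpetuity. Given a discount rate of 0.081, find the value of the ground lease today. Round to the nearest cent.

$686595.92

D₁ = D₀ × (1 + g) = $32,600.00 × 1.032 = $33,643.2000
Growing perpetuity: P = D₁ / (r − g) = $33,643.2000 / (0.081 − 0.032) = $686,595.92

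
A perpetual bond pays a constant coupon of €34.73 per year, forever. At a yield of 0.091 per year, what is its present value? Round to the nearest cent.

Level perpetuity: PV = C / r = €34.73 / 0.091 = €381.65

€381.65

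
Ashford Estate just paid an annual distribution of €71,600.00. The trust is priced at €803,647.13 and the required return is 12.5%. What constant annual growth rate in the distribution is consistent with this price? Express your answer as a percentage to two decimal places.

3.30%

P = D₀(1+g)/(r−g) ⇒ P(r−g) = D₀(1+g) ⇒ g(P+D₀) = P·r − D₀
g = (P·r − D₀)/(P + D₀) = (€803,647.13×0.125 − €71,600.00) / (€803,647.13 + €71,600.00) = 0.032969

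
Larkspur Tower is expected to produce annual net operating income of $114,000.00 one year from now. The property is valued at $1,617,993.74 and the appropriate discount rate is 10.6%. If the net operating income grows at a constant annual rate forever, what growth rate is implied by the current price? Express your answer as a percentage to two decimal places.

3.55%

P = D₁/(r−g) ⇒ g = r − D₁/P = 0.106 − $114,000.00/$1,617,993.74 = 0.035542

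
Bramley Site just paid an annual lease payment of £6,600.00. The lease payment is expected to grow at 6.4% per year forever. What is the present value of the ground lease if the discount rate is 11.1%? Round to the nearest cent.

£149412.77

D₁ = D₀ × (1 + g) = £6,600.00 × 1.064 = £7,022.4000
Growing perpetuity: P = D₁ / (r − g) = £7,022.4000 / (0.111 − 0.064) = £149,412.77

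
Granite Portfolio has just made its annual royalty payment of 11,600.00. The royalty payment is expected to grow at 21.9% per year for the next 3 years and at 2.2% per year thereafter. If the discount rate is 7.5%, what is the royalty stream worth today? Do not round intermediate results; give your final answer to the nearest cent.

D_1 = 14140.40000
D_2 = 17237.14760
D_3 = 21012.08292
Terminal value at year 3: TV = D_3×(1+g_2)/(r−g_2) = 21474.34875/0.053 = 405176.39149
P_0 = D_1/(1+r)^1 + D_2/(1+r)^2 + D_3/(1+r)^3 + TV/(1+r)^3
    = 13153.86047 + 14915.86596 + 16913.89824 + 326151.01884 = 371134.64350

371134.64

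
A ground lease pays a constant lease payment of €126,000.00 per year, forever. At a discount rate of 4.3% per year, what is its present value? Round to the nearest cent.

Level perpetuity: PV = C / r = €126,000.00 / 0.043 = €2,930,232.56

€2930232.56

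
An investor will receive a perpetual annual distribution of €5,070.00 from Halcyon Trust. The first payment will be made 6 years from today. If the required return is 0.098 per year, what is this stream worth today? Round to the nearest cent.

Value at end of year 5: C / r = €5,070.00 / 0.098 = €51,734.6939
Discount to today: PV = €51,734.6939 / (1 + 0.098)^5 = €51,734.6939 / 1.595922 = €32,416.80

€32416.80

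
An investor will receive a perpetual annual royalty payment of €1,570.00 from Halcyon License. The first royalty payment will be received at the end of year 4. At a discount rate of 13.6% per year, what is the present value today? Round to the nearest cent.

€7874.55

Value at end of year 3: C / r = €1,570.00 / 0.136 = €11,544.1176
Discount to today: PV = €11,544.1176 / (1 + 0.136)^3 = €11,544.1176 / 1.466003 = €7,874.55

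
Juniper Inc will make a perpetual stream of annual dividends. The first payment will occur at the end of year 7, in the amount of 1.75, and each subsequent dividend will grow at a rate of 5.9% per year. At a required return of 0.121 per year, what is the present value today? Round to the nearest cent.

14.22

Value at end of year 6: C₁ / (r − g) = 1.75 / (0.121 − 0.059) = 28.2258
Discount to today: PV = 28.2258 / (1 + 0.121)^6 = 28.2258 / 1.984420 = 14.22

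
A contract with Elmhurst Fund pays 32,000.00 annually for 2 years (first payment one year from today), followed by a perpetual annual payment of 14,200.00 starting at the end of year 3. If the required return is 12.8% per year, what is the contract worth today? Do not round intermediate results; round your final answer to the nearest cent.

PV of 2-year annuity: 32,000.00 × [1 − (1+0.128)^−2] / 0.128 = 53518.43469
Perpetuity value at year 2: 14,200.00 / 0.128 = 110937.50000
PV of perpetuity: 110937.50000 / (1+0.128)^2 = 87188.69461
Total PV = 53518.43469 + 87188.69461 = 140707.12929

140707.13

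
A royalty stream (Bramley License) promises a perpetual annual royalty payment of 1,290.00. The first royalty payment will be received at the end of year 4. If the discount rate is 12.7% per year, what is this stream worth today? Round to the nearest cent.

7096.01

Value at end of year 3: C / r = 1,290.00 / 0.127 = 10,157.4803
Discount to today: PV = 10,157.4803 / (1 + 0.127)^3 = 10,157.4803 / 1.431435 = 7,096.01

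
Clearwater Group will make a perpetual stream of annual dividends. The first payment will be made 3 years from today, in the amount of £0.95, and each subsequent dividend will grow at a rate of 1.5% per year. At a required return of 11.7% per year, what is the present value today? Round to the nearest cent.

£7.46

Value at end of year 2: C₁ / (r − g) = £0.95 / (0.117 − 0.015) = £9.3137
Discount to today: PV = £9.3137 / (1 + 0.117)^2 = £9.3137 / 1.247689 = £7.46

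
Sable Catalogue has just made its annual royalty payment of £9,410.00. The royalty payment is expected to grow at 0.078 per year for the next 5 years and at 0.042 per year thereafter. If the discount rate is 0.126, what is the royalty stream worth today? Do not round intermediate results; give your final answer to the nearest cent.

£135245.67

D_1 = 10143.98000
D_2 = 10935.21044
D_3 = 11788.15685
D_4 = 12707.63309
D_5 = 13698.82847
Terminal value at year 5: TV = D_5×(1+g_2)/(r−g_2) = 14274.17927/0.084 = 169930.70554
P_0 = D_1/(1+r)^1 + D_2/(1+r)^2 + D_3/(1+r)^3 + D_4/(1+r)^4 + D_5/(1+r)^5 + TV/(1+r)^5
    = 9008.86323 + 8624.82643 + 8257.16065 + 7905.16801 + 7568.18039 + 93881.47580 = 135245.67452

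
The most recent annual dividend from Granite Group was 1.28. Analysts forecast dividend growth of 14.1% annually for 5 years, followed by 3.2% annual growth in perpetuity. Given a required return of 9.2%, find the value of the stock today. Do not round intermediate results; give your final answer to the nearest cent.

D_1 = 1.46048
D_2 = 1.66641
D_3 = 1.90137
D_4 = 2.16946
D_5 = 2.47536
Terminal value at year 5: TV = D_5×(1+g_2)/(r−g_2) = 2.55457/0.06 = 42.57617
P_0 = D_1/(1+r)^1 + D_2/(1+r)^2 + D_3/(1+r)^3 + D_4/(1+r)^4 + D_5/(1+r)^5 + TV/(1+r)^5
    = 1.33744 + 1.39745 + 1.46016 + 1.52567 + 1.59413 + 27.41912 = 34.73397

34.73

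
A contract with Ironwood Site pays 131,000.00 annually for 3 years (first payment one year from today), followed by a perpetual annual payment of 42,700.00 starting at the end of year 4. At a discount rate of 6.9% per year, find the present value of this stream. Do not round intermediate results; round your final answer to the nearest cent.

PV of 3-year annuity: 131,000.00 × [1 − (1+0.069)^−3] / 0.069 = 344414.47866
Perpetuity value at year 3: 42,700.00 / 0.069 = 618840.57971
PV of perpetuity: 618840.57971 / (1+0.069)^3 = 506577.23438
Total PV = 344414.47866 + 506577.23438 = 850991.71304

850991.71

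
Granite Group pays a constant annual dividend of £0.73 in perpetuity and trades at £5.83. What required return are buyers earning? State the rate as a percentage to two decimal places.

12.52%

P = C/r ⇒ r = C/P = £0.73/£5.83 = 0.125214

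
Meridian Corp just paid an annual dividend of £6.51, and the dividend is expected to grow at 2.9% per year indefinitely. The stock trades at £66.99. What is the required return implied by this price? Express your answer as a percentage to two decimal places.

12.90%

D₁ = £6.51 × 1.029 = £6.6988
P = D₁/(r − g) ⇒ r = D₁/P + g = £6.6988/£66.99 + 0.029 = 0.099997 + 0.029 = 0.128997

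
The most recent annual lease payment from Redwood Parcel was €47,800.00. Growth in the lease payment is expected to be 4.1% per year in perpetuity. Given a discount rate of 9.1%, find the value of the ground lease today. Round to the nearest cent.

€995196.00

D₁ = D₀ × (1 + g) = €47,800.00 × 1.041 = €49,759.8000
Growing perpetuity: P = D₁ / (r − g) = €49,759.8000 / (0.091 − 0.041) = €995,196.00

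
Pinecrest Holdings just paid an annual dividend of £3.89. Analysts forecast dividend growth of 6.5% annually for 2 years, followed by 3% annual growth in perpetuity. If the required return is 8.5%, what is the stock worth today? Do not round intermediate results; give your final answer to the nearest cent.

D_1 = 4.14285
D_2 = 4.41214
Terminal value at year 2: TV = D_2×(1+g_2)/(r−g_2) = 4.54450/0.055 = 82.62726
P_0 = D_1/(1+r)^1 + D_2/(1+r)^2 + TV/(1+r)^2
    = 3.81829 + 3.74791 + 70.18816 = 77.75437

£77.75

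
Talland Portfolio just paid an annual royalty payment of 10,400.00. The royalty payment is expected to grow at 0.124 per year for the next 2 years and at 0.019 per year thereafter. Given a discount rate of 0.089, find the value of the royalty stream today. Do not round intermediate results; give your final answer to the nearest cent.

D_1 = 11689.60000
D_2 = 13139.11040
Terminal value at year 2: TV = D_2×(1+g_2)/(r−g_2) = 13388.75350/0.07 = 191267.90711
P_0 = D_1/(1+r)^1 + D_2/(1+r)^2 + TV/(1+r)^2
    = 10734.25161 + 11079.24592 + 161282.16560 = 183095.66312

183095.66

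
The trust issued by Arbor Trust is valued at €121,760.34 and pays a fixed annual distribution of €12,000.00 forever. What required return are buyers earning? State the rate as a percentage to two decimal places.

9.86%

P = C/r ⇒ r = C/P = €12,000.00/€121,760.34 = 0.098554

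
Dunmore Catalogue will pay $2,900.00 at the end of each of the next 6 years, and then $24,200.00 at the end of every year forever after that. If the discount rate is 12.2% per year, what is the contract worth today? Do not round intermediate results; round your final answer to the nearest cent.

PV of 6-year annuity: $2,900.00 × [1 − (1+0.122)^−6] / 0.122 = 11855.84903
Perpetuity value at year 6: $24,200.00 / 0.122 = 198360.65574
PV of perpetuity: 198360.65574 / (1+0.122)^6 = 99425.63967
Total PV = 11855.84903 + 99425.63967 = 111281.48871

$111281.49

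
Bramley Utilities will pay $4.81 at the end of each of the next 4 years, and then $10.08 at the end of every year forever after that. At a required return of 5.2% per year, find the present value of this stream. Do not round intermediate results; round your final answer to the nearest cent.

$175.25

PV of 4-year annuity: $4.81 × [1 − (1+0.052)^−4] / 0.052 = 16.97708
Perpetuity value at year 4: $10.08 / 0.052 = 193.84615
PV of perpetuity: 193.84615 / (1+0.052)^4 = 158.26841
Total PV = 16.97708 + 158.26841 = 175.24549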